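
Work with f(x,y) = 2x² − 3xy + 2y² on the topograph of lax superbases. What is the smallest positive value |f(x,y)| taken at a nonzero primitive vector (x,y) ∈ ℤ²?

translate: b→1 (≡-3 mod 4), so (2,-3,2)→(2,1,1)
flip: (2,1,1)→(1,-1,2)
translate: b→1 (≡-1 mod 2), so (1,-1,2)→(1,1,2)
reduced (well bottom): (1,1,2) with a≤c, −a<b≤a
well minimum = a = 1

1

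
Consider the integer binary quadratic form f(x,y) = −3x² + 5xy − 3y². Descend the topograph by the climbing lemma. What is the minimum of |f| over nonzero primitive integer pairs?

translate: b→1 (≡-5 mod 6), so (3,-5,3)→(3,1,1)
flip: (3,1,1)→(1,-1,3)
translate: b→1 (≡-1 mod 2), so (1,-1,3)→(1,1,3)
reduced (well bottom): (1,1,3) with a≤c, −a<b≤a
well minimum |f| = |-1| = 1 (negative-definite)

1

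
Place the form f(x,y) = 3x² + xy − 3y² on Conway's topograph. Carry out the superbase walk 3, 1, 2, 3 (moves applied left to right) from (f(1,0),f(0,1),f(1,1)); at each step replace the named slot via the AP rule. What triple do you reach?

start (3,-3,1) = (f(1,0),f(0,1),f(1,1))
replace slot 3: 2·(3+(-3)) − 1 = -1 → (3,-3,-1)
replace slot 1: 2·((-3)+(-1)) − 3 = -11 → (-11,-3,-1)
replace slot 2: 2·((-11)+(-1)) − (-3) = -21 → (-11,-21,-1)
replace slot 3: 2·((-11)+(-21)) − (-1) = -63 → (-11,-21,-63)

-11,-21,-63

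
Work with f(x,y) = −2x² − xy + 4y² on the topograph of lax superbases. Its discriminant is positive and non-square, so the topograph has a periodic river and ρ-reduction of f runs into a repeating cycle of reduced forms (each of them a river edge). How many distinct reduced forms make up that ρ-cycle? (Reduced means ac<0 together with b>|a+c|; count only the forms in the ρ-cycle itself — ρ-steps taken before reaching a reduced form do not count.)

D = 33, ⌊√D⌋ = 5
descent: ρ → (4,1,-2)
descent: ρ → (-2,3,3)  [lands on river]
river: ρ → (3,3,-2)
river: ρ → (-2,5,1)
river: ρ → (1,5,-2)
ρ-cycle length = 4 (tail of 2 descent steps not counted)

4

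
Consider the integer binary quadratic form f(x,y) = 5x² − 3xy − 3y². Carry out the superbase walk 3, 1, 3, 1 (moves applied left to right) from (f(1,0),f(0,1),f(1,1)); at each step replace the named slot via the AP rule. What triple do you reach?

start (5,-3,-1) = (f(1,0),f(0,1),f(1,1))
replace slot 3: 2·(5+(-3)) − (-1) = 5 → (5,-3,5)
replace slot 1: 2·((-3)+5) − 5 = -1 → (-1,-3,5)
replace slot 3: 2·((-1)+(-3)) − 5 = -13 → (-1,-3,-13)
replace slot 1: 2·((-3)+(-13)) − (-1) = -31 → (-31,-3,-13)

-31,-3,-13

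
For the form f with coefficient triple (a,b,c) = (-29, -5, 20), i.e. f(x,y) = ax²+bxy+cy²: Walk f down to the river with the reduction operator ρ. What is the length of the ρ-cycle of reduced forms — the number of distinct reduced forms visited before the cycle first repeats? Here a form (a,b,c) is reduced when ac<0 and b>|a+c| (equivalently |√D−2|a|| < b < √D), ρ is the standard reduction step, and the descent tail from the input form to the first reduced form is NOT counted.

D = 2345, ⌊√D⌋ = 48
descent: ρ → (20,45,-4)  [lands on river]
river: ρ → (-4,43,31)
river: ρ → (31,19,-16)
river: ρ → (-16,45,5)
river: ρ → (5,45,-16)
river: ρ → (-16,19,31)
river: ρ → (31,43,-4)
river: ρ → (-4,45,20)
river: ρ → (20,35,-14)
river: ρ → (-14,21,34)
river: ρ → (34,47,-1)
river: ρ → (-1,47,34)
river: ρ → (34,21,-14)
river: ρ → (-14,35,20)
ρ-cycle length = 14 (tail of 1 descent step not counted)

14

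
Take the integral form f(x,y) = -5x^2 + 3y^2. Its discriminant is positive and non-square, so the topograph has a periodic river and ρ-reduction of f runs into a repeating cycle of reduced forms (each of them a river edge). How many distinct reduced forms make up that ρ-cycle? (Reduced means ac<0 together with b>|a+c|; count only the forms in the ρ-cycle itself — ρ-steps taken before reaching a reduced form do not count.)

D = 60, ⌊√D⌋ = 7
descent: ρ → (3,6,-2)  [lands on river]
river: ρ → (-2,6,3)
ρ-cycle length = 2 (tail of 1 descent step not counted)

2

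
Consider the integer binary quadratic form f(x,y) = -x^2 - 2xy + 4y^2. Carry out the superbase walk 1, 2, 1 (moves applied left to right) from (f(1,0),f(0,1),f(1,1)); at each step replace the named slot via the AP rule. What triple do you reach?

start (-1,4,1) = (f(1,0),f(0,1),f(1,1))
replace slot 1: 2·(4+1) − (-1) = 11 → (11,4,1)
replace slot 2: 2·(11+1) − 4 = 20 → (11,20,1)
replace slot 1: 2·(20+1) − 11 = 31 → (31,20,1)

31,20,1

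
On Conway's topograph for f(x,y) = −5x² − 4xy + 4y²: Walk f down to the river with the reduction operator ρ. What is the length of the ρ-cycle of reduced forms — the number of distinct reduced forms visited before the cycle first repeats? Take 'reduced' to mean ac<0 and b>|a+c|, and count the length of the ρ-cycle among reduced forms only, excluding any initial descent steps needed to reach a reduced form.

D = 96, ⌊√D⌋ = 9
descent: ρ → (4,4,-5)  [lands on river]
river: ρ → (-5,6,3)
river: ρ → (3,6,-5)
river: ρ → (-5,4,4)
ρ-cycle length = 4 (tail of 1 descent step not counted)

4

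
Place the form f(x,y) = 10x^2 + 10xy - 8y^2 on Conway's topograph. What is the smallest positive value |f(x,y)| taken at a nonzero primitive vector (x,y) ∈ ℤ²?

river: ρ → (-8,6,12)
river: ρ → (12,18,-2)
river: ρ → (-2,18,12)
river: ρ → (12,6,-8)
river: ρ → (-8,10,10)
river: ρ → (10,10,-8)
closes: descent 0, river 6
min |a| on river = 2

2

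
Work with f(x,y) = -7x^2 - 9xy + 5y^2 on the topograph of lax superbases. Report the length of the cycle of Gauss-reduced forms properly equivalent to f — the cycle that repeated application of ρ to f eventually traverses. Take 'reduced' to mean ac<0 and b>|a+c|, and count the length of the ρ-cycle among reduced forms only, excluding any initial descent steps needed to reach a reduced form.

D = 221, ⌊√D⌋ = 14
descent: ρ → (5,9,-7)  [lands on river]
river: ρ → (-7,5,7)
river: ρ → (7,9,-5)
river: ρ → (-5,11,5)
ρ-cycle length = 4 (tail of 1 descent step not counted)

4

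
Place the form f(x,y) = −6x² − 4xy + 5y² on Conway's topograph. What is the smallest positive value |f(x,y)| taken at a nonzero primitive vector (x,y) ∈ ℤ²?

descent: ρ → (5,4,-6)  [lands on river]
river: ρ → (-6,8,3)
river: ρ → (3,10,-3)
river: ρ → (-3,8,6)
river: ρ → (6,4,-5)
river: ρ → (-5,6,5)
closes: descent 1, river 6
min |a| on river = 3

3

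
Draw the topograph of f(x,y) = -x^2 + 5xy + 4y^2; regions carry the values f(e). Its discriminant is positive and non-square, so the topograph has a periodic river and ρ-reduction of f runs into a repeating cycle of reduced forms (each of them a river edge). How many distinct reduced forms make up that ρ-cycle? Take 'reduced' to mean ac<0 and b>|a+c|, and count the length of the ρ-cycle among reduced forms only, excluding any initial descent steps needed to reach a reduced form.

D = 41, ⌊√D⌋ = 6
river: ρ → (4,3,-2)
river: ρ → (-2,5,2)
river: ρ → (2,3,-4)
river: ρ → (-4,5,1)
river: ρ → (1,5,-4)
river: ρ → (-4,3,2)
river: ρ → (2,5,-2)
river: ρ → (-2,3,4)
river: ρ → (4,5,-1)
river: ρ → (-1,5,4)
ρ-cycle length = 10 (tail of 0 descent steps not counted)

10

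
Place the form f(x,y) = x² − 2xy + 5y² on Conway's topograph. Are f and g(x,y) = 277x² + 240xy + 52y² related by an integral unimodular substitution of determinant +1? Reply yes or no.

D₁ = -16, D₂ = -16
f: translate: b→0 (≡-2 mod 2), so (1,-2,5)→(1,0,4)
f: reduced (well bottom): (1,0,4) with a≤c, −a<b≤a
g: flip: (277,240,52)→(52,-240,277)
g: translate: b→-32 (≡-240 mod 104), so (52,-240,277)→(52,-32,5)
g: flip: (52,-32,5)→(5,32,52)
g: translate: b→2 (≡32 mod 10), so (5,32,52)→(5,2,1)
g: flip: (5,2,1)→(1,-2,5)
g: translate: b→0 (≡-2 mod 2), so (1,-2,5)→(1,0,4)
g: reduced (well bottom): (1,0,4) with a≤c, −a<b≤a
reduced forms (1, 0, 4) vs (1, 0, 4) ⇒ equivalent

yes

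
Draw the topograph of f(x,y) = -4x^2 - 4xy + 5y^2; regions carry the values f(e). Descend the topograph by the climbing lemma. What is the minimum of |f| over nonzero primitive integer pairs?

descent: ρ → (5,4,-4)  [lands on river]
river: ρ → (-4,4,5)
river: ρ → (5,6,-3)
river: ρ → (-3,6,5)
closes: descent 1, river 4
min |a| on river = 3

3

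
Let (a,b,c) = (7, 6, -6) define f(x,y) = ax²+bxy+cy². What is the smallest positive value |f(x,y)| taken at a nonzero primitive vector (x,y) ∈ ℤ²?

river: ρ → (-6,6,7)
river: ρ → (7,8,-5)
river: ρ → (-5,12,3)
river: ρ → (3,12,-5)
river: ρ → (-5,8,7)
river: ρ → (7,6,-6)
closes: descent 0, river 6
min |a| on river = 3

3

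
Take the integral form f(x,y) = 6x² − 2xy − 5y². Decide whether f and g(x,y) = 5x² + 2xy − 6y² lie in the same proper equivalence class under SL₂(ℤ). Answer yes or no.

D₁ = 124, D₂ = 124
river cycle of f (length 8): (-5, 2, 6), (6, 10, -1), (-1, 10, 6), (6, 2, -5), (-5, 8, 3), (3, 10, -2), (-2, 10, 3), (3, 8, -5)
river cycle of g (length 8): (-6, 10, 1), (1, 10, -6), (-6, 2, 5), (5, 8, -3), (-3, 10, 2), (2, 10, -3), (-3, 8, 5), (5, 2, -6)
cycles differ ⇒ inequivalent

no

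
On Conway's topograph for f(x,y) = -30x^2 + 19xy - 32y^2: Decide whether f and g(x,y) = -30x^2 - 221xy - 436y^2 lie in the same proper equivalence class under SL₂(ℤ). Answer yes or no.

D₁ = -3479, D₂ = -3479
f is negative-definite; reduce −f:
−f: reduced (well bottom): (30,-19,32) with a≤c, −a<b≤a
flip sign back: reduced form of f is (-30,19,-32)
g is negative-definite; reduce −g:
−g: translate: b→-19 (≡221 mod 60), so (30,221,436)→(30,-19,32)
−g: reduced (well bottom): (30,-19,32) with a≤c, −a<b≤a
flip sign back: reduced form of g is (-30,19,-32)
reduced forms (-30, 19, -32) vs (-30, 19, -32) ⇒ equivalent

yes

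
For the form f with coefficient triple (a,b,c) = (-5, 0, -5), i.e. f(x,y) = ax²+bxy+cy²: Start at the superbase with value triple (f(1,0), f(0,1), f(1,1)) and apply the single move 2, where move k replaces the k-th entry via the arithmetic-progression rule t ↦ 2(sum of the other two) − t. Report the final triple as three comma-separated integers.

start (-5,-5,-10) = (f(1,0),f(0,1),f(1,1))
replace slot 2: 2·((-5)+(-10)) − (-5) = -25 → (-5,-25,-10)

-5,-25,-10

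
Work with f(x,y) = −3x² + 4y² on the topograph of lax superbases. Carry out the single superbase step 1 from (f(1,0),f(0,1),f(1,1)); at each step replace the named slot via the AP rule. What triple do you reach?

start (-3,4,1) = (f(1,0),f(0,1),f(1,1))
replace slot 1: 2·(4+1) − (-3) = 13 → (13,4,1)

13,4,1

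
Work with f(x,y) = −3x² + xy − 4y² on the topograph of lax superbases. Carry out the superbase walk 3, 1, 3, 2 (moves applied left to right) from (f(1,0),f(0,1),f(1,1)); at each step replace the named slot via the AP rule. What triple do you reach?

start (-3,-4,-6) = (f(1,0),f(0,1),f(1,1))
replace slot 3: 2·((-3)+(-4)) − (-6) = -8 → (-3,-4,-8)
replace slot 1: 2·((-4)+(-8)) − (-3) = -21 → (-21,-4,-8)
replace slot 3: 2·((-21)+(-4)) − (-8) = -42 → (-21,-4,-42)
replace slot 2: 2·((-21)+(-42)) − (-4) = -122 → (-21,-122,-42)

-21,-122,-42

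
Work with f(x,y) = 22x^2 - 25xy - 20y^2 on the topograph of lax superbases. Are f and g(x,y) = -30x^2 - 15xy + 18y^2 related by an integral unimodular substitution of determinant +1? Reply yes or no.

D₁ = 2385, D₂ = 2385
river cycle of f (length 18): (-20, 25, 22), (22, 19, -23), (-23, 27, 18), (18, 45, -5), (-5, 45, 18), (18, 27, -23), (-23, 19, 22), (22, 25, -20), (-20, 15, 27), (27, 39, -8), … (8 more)
river cycle of g (length 22): (18, 15, -30), (-30, 45, 3), (3, 45, -30), (-30, 15, 18), (18, 21, -27), (-27, 33, 12), (12, 39, -18), (-18, 33, 18), (18, 39, -12), (-12, 33, 27), … (12 more)
cycles differ ⇒ inequivalent

no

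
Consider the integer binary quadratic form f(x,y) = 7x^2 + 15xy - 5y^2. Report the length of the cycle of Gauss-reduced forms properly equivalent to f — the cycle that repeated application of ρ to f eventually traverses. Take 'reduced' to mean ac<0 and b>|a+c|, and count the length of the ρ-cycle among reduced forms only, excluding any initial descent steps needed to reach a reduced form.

D = 365, ⌊√D⌋ = 19
river: ρ → (-5,15,7)
river: ρ → (7,13,-7)
river: ρ → (-7,15,5)
river: ρ → (5,15,-7)
river: ρ → (-7,13,7)
river: ρ → (7,15,-5)
ρ-cycle length = 6 (tail of 0 descent steps not counted)

6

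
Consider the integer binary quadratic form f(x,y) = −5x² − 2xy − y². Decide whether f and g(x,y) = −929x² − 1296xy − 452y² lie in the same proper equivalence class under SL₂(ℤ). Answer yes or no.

D₁ = -16, D₂ = -16
f is negative-definite; reduce −f:
−f: flip: (5,2,1)→(1,-2,5)
−f: translate: b→0 (≡-2 mod 2), so (1,-2,5)→(1,0,4)
−f: reduced (well bottom): (1,0,4) with a≤c, −a<b≤a
flip sign back: reduced form of f is (-1,0,-4)
g is negative-definite; reduce −g:
−g: translate: b→-562 (≡1296 mod 1858), so (929,1296,452)→(929,-562,85)
−g: flip: (929,-562,85)→(85,562,929)
−g: translate: b→52 (≡562 mod 170), so (85,562,929)→(85,52,8)
−g: flip: (85,52,8)→(8,-52,85)
−g: translate: b→-4 (≡-52 mod 16), so (8,-52,85)→(8,-4,1)
−g: flip: (8,-4,1)→(1,4,8)
−g: translate: b→0 (≡4 mod 2), so (1,4,8)→(1,0,4)
−g: reduced (well bottom): (1,0,4) with a≤c, −a<b≤a
flip sign back: reduced form of g is (-1,0,-4)
reduced forms (-1, 0, -4) vs (-1, 0, -4) ⇒ equivalent

yes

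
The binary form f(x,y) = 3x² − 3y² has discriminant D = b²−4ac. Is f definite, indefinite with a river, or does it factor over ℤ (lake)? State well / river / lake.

D = b²−4ac = 0² − 4·3·(-3) = 36
D = 6² is a perfect square ⇒ form factors over ℤ ⇒ lakes

lake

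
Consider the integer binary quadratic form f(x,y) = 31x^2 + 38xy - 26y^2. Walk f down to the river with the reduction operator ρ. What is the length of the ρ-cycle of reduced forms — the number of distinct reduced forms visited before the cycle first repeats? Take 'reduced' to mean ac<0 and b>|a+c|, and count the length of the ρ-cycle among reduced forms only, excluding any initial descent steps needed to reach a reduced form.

D = 4668, ⌊√D⌋ = 68
river: ρ → (-26,66,3)
river: ρ → (3,66,-26)
river: ρ → (-26,38,31)
river: ρ → (31,24,-33)
river: ρ → (-33,42,22)
river: ρ → (22,46,-29)
river: ρ → (-29,12,39)
river: ρ → (39,66,-2)
river: ρ → (-2,66,39)
river: ρ → (39,12,-29)
river: ρ → (-29,46,22)
river: ρ → (22,42,-33)
river: ρ → (-33,24,31)
river: ρ → (31,38,-26)
ρ-cycle length = 14 (tail of 0 descent steps not counted)

14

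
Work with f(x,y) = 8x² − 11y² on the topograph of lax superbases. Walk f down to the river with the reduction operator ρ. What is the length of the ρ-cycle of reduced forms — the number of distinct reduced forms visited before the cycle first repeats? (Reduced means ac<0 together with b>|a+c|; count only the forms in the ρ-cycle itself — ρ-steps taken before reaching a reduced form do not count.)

D = 352, ⌊√D⌋ = 18
descent: ρ → (-11,0,8)
descent: ρ → (8,16,-3)  [lands on river]
river: ρ → (-3,14,13)
river: ρ → (13,12,-4)
river: ρ → (-4,12,13)
river: ρ → (13,14,-3)
river: ρ → (-3,16,8)
ρ-cycle length = 6 (tail of 2 descent steps not counted)

6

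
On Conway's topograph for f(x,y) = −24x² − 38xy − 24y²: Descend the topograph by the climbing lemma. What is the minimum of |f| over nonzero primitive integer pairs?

translate: b→-10 (≡38 mod 48), so (24,38,24)→(24,-10,10)
flip: (24,-10,10)→(10,10,24)
reduced (well bottom): (10,10,24) with a≤c, −a<b≤a
well minimum |f| = |-10| = 10 (negative-definite)

10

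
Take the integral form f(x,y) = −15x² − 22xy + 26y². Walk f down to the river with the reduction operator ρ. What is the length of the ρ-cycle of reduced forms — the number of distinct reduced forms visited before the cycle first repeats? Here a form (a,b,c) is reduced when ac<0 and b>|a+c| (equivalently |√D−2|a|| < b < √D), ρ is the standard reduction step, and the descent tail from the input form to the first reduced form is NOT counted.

D = 2044, ⌊√D⌋ = 45
descent: ρ → (26,22,-15)  [lands on river]
river: ρ → (-15,38,10)
river: ρ → (10,42,-7)
river: ρ → (-7,42,10)
river: ρ → (10,38,-15)
river: ρ → (-15,22,26)
river: ρ → (26,30,-11)
river: ρ → (-11,36,17)
river: ρ → (17,32,-15)
river: ρ → (-15,28,21)
river: ρ → (21,14,-22)
river: ρ → (-22,30,13)
river: ρ → (13,22,-30)
river: ρ → (-30,38,5)
river: ρ → (5,42,-14)
river: ρ → (-14,42,5)
river: ρ → (5,38,-30)
river: ρ → (-30,22,13)
river: ρ → (13,30,-22)
river: ρ → (-22,14,21)
river: ρ → (21,28,-15)
river: ρ → (-15,32,17)
river: ρ → (17,36,-11)
river: ρ → (-11,30,26)
ρ-cycle length = 24 (tail of 1 descent step not counted)

24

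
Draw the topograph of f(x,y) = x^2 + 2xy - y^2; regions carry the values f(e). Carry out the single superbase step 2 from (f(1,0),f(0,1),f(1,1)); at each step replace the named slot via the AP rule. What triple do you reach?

start (1,-1,2) = (f(1,0),f(0,1),f(1,1))
replace slot 2: 2·(1+2) − (-1) = 7 → (1,7,2)

1,7,2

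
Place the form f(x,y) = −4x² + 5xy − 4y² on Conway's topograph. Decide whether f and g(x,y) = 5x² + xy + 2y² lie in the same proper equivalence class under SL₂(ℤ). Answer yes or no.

D₁ = -39, D₂ = -39
f is negative-definite; reduce −f:
−f: translate: b→3 (≡-5 mod 8), so (4,-5,4)→(4,3,3)
−f: flip: (4,3,3)→(3,-3,4)
−f: translate: b→3 (≡-3 mod 6), so (3,-3,4)→(3,3,4)
−f: reduced (well bottom): (3,3,4) with a≤c, −a<b≤a
flip sign back: reduced form of f is (-3,-3,-4)
g: flip: (5,1,2)→(2,-1,5)
g: reduced (well bottom): (2,-1,5) with a≤c, −a<b≤a
reduced forms (-3, -3, -4) vs (2, -1, 5) ⇒ inequivalent

no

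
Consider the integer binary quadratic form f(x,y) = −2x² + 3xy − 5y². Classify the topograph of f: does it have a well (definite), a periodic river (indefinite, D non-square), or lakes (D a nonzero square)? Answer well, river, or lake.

D = b²−4ac = 3² − 4·(-2)·(-5) = -31
D < 0 ⇒ definite ⇒ every region one sign ⇒ single well

well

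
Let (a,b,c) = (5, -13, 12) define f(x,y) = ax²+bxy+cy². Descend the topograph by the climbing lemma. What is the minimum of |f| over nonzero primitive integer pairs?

translate: b→-3 (≡-13 mod 10), so (5,-13,12)→(5,-3,4)
flip: (5,-3,4)→(4,3,5)
reduced (well bottom): (4,3,5) with a≤c, −a<b≤a
well minimum = a = 4

4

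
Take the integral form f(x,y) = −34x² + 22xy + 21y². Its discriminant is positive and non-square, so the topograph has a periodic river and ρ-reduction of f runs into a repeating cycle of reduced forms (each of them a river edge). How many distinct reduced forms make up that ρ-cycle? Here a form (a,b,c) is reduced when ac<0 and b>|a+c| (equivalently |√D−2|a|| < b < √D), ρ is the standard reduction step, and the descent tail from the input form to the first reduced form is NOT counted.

D = 3340, ⌊√D⌋ = 57
river: ρ → (21,20,-35)
river: ρ → (-35,50,6)
river: ρ → (6,46,-51)
river: ρ → (-51,56,1)
river: ρ → (1,56,-51)
river: ρ → (-51,46,6)
river: ρ → (6,50,-35)
river: ρ → (-35,20,21)
river: ρ → (21,22,-34)
river: ρ → (-34,46,9)
river: ρ → (9,44,-39)
river: ρ → (-39,34,14)
river: ρ → (14,50,-15)
river: ρ → (-15,40,29)
river: ρ → (29,18,-26)
river: ρ → (-26,34,21)
river: ρ → (21,50,-10)
river: ρ → (-10,50,21)
river: ρ → (21,34,-26)
river: ρ → (-26,18,29)
river: ρ → (29,40,-15)
river: ρ → (-15,50,14)
river: ρ → (14,34,-39)
river: ρ → (-39,44,9)
river: ρ → (9,46,-34)
river: ρ → (-34,22,21)
ρ-cycle length = 26 (tail of 0 descent steps not counted)

26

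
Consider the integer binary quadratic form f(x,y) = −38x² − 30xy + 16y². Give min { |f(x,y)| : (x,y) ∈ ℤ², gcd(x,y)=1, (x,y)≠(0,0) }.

descent: ρ → (16,30,-38)  [lands on river]
river: ρ → (-38,46,8)
river: ρ → (8,50,-26)
river: ρ → (-26,54,4)
river: ρ → (4,50,-52)
river: ρ → (-52,54,2)
river: ρ → (2,54,-52)
river: ρ → (-52,50,4)
river: ρ → (4,54,-26)
river: ρ → (-26,50,8)
river: ρ → (8,46,-38)
river: ρ → (-38,30,16)
river: ρ → (16,34,-34)
river: ρ → (-34,34,16)
closes: descent 1, river 14
min |a| on river = 2

2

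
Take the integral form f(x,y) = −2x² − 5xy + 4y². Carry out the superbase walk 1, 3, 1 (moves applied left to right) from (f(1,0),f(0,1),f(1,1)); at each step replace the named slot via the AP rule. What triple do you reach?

start (-2,4,-3) = (f(1,0),f(0,1),f(1,1))
replace slot 1: 2·(4+(-3)) − (-2) = 4 → (4,4,-3)
replace slot 3: 2·(4+4) − (-3) = 19 → (4,4,19)
replace slot 1: 2·(4+19) − 4 = 42 → (42,4,19)

42,4,19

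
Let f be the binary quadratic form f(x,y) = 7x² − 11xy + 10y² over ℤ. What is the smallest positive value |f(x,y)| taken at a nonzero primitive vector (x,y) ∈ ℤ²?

translate: b→3 (≡-11 mod 14), so (7,-11,10)→(7,3,6)
flip: (7,3,6)→(6,-3,7)
reduced (well bottom): (6,-3,7) with a≤c, −a<b≤a
well minimum = a = 6

6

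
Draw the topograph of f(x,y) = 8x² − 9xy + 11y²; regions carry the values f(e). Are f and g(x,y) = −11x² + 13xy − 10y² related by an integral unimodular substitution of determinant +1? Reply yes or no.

D₁ = -271, D₂ = -271
f: translate: b→7 (≡-9 mod 16), so (8,-9,11)→(8,7,10)
f: reduced (well bottom): (8,7,10) with a≤c, −a<b≤a
g is negative-definite; reduce −g:
−g: translate: b→9 (≡-13 mod 22), so (11,-13,10)→(11,9,8)
−g: flip: (11,9,8)→(8,-9,11)
−g: translate: b→7 (≡-9 mod 16), so (8,-9,11)→(8,7,10)
−g: reduced (well bottom): (8,7,10) with a≤c, −a<b≤a
flip sign back: reduced form of g is (-8,-7,-10)
reduced forms (8, 7, 10) vs (-8, -7, -10) ⇒ inequivalent

no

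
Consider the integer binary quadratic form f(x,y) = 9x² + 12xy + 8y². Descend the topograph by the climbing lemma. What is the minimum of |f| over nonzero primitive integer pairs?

translate: b→-6 (≡12 mod 18), so (9,12,8)→(9,-6,5)
flip: (9,-6,5)→(5,6,9)
translate: b→-4 (≡6 mod 10), so (5,6,9)→(5,-4,8)
reduced (well bottom): (5,-4,8) with a≤c, −a<b≤a
well minimum = a = 5

5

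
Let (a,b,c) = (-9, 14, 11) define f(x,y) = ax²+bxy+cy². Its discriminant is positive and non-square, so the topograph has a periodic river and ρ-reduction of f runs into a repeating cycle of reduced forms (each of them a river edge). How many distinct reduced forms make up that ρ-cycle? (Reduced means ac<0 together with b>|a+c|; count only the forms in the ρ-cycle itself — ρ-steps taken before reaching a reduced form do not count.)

D = 592, ⌊√D⌋ = 24
river: ρ → (11,8,-12)
river: ρ → (-12,16,7)
river: ρ → (7,12,-16)
river: ρ → (-16,20,3)
river: ρ → (3,22,-9)
river: ρ → (-9,14,11)
ρ-cycle length = 6 (tail of 0 descent steps not counted)

6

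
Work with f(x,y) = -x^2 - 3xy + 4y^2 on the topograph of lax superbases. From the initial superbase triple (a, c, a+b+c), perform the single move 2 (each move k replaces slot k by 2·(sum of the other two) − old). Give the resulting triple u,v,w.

start (-1,4,0) = (f(1,0),f(0,1),f(1,1))
replace slot 2: 2·((-1)+0) − 4 = -6 → (-1,-6,0)

-1,-6,0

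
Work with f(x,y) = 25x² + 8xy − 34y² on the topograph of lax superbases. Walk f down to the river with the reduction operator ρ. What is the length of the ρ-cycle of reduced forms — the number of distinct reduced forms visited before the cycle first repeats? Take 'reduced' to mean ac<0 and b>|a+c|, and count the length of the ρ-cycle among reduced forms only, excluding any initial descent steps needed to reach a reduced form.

D = 3464, ⌊√D⌋ = 58
descent: ρ → (-34,-8,25)
descent: ρ → (25,58,-1)  [lands on river]
river: ρ → (-1,58,25)
river: ρ → (25,42,-17)
river: ρ → (-17,26,41)
river: ρ → (41,56,-2)
river: ρ → (-2,56,41)
river: ρ → (41,26,-17)
river: ρ → (-17,42,25)
ρ-cycle length = 8 (tail of 2 descent steps not counted)

8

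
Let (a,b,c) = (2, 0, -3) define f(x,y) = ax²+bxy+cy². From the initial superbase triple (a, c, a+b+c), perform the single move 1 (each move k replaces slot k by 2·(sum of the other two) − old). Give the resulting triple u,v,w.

start (2,-3,-1) = (f(1,0),f(0,1),f(1,1))
replace slot 1: 2·((-3)+(-1)) − 2 = -10 → (-10,-3,-1)

-10,-3,-1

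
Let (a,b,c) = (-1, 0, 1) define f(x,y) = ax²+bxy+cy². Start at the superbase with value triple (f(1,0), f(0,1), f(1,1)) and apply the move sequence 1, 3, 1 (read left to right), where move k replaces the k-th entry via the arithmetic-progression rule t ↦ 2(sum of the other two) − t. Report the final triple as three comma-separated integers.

start (-1,1,0) = (f(1,0),f(0,1),f(1,1))
replace slot 1: 2·(1+0) − (-1) = 3 → (3,1,0)
replace slot 3: 2·(3+1) − 0 = 8 → (3,1,8)
replace slot 1: 2·(1+8) − 3 = 15 → (15,1,8)

15,1,8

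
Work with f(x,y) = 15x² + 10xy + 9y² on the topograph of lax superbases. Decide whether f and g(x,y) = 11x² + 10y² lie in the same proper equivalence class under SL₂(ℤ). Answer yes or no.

D₁ = -440, D₂ = -440
f: flip: (15,10,9)→(9,-10,15)
f: translate: b→8 (≡-10 mod 18), so (9,-10,15)→(9,8,14)
f: reduced (well bottom): (9,8,14) with a≤c, −a<b≤a
g: flip: (11,0,10)→(10,0,11)
g: reduced (well bottom): (10,0,11) with a≤c, −a<b≤a
reduced forms (9, 8, 14) vs (10, 0, 11) ⇒ inequivalent

no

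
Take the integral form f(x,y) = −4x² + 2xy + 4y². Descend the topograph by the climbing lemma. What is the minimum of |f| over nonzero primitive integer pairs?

river: ρ → (4,6,-2)
river: ρ → (-2,6,4)
river: ρ → (4,2,-4)
river: ρ → (-4,6,2)
river: ρ → (2,6,-4)
river: ρ → (-4,2,4)
closes: descent 0, river 6
min |a| on river = 2

2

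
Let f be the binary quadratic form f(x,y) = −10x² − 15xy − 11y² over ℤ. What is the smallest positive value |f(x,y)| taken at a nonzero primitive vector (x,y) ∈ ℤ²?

translate: b→-5 (≡15 mod 20), so (10,15,11)→(10,-5,6)
flip: (10,-5,6)→(6,5,10)
reduced (well bottom): (6,5,10) with a≤c, −a<b≤a
well minimum |f| = |-6| = 6 (negative-definite)

6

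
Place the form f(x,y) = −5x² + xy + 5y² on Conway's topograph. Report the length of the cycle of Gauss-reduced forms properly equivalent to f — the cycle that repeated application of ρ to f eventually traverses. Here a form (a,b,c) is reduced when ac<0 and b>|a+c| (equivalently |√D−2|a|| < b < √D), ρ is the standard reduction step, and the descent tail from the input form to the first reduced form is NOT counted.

D = 101, ⌊√D⌋ = 10
river: ρ → (5,9,-1)
river: ρ → (-1,9,5)
river: ρ → (5,1,-5)
river: ρ → (-5,9,1)
river: ρ → (1,9,-5)
river: ρ → (-5,1,5)
ρ-cycle length = 6 (tail of 0 descent steps not counted)

6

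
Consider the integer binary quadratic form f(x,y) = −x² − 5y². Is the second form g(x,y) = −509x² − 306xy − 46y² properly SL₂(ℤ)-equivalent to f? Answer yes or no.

D₁ = -20, D₂ = -20
f is negative-definite; reduce −f:
−f: reduced (well bottom): (1,0,5) with a≤c, −a<b≤a
flip sign back: reduced form of f is (-1,0,-5)
g is negative-definite; reduce −g:
−g: flip: (509,306,46)→(46,-306,509)
−g: translate: b→-30 (≡-306 mod 92), so (46,-306,509)→(46,-30,5)
−g: flip: (46,-30,5)→(5,30,46)
−g: translate: b→0 (≡30 mod 10), so (5,30,46)→(5,0,1)
−g: flip: (5,0,1)→(1,0,5)
−g: reduced (well bottom): (1,0,5) with a≤c, −a<b≤a
flip sign back: reduced form of g is (-1,0,-5)
reduced forms (-1, 0, -5) vs (-1, 0, -5) ⇒ equivalent

yes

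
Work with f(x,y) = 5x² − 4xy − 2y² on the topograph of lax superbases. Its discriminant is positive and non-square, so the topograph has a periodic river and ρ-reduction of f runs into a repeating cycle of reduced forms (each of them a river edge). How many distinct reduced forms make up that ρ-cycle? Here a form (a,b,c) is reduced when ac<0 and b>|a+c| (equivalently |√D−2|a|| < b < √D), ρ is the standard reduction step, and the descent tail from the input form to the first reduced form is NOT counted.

D = 56, ⌊√D⌋ = 7
descent: ρ → (-2,4,5)  [lands on river]
river: ρ → (5,6,-1)
river: ρ → (-1,6,5)
river: ρ → (5,4,-2)
ρ-cycle length = 4 (tail of 1 descent step not counted)

4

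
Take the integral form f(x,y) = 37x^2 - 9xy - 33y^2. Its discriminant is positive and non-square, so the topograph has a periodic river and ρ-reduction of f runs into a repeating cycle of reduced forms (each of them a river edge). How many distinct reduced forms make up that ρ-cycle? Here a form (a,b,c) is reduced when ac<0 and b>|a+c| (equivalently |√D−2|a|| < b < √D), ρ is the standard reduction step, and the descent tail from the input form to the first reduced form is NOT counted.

D = 4965, ⌊√D⌋ = 70
descent: ρ → (-33,9,37)  [lands on river]
river: ρ → (37,65,-5)
river: ρ → (-5,65,37)
river: ρ → (37,9,-33)
river: ρ → (-33,57,13)
river: ρ → (13,47,-53)
river: ρ → (-53,59,7)
river: ρ → (7,67,-17)
river: ρ → (-17,69,3)
river: ρ → (3,69,-17)
river: ρ → (-17,67,7)
river: ρ → (7,59,-53)
river: ρ → (-53,47,13)
river: ρ → (13,57,-33)
ρ-cycle length = 14 (tail of 1 descent step not counted)

14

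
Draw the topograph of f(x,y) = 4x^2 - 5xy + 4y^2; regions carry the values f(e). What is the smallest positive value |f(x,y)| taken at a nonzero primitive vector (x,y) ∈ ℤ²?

translate: b→3 (≡-5 mod 8), so (4,-5,4)→(4,3,3)
flip: (4,3,3)→(3,-3,4)
translate: b→3 (≡-3 mod 6), so (3,-3,4)→(3,3,4)
reduced (well bottom): (3,3,4) with a≤c, −a<b≤a
well minimum = a = 3

3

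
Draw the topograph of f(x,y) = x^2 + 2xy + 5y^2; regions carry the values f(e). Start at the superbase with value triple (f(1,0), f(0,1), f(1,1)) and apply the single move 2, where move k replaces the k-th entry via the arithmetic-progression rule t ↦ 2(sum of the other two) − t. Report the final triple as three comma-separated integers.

start (1,5,8) = (f(1,0),f(0,1),f(1,1))
replace slot 2: 2·(1+8) − 5 = 13 → (1,13,8)

1,13,8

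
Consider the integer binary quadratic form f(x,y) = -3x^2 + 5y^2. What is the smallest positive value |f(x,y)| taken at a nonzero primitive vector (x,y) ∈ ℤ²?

descent: ρ → (5,0,-3)
descent: ρ → (-3,6,2)  [lands on river]
river: ρ → (2,6,-3)
closes: descent 2, river 2
min |a| on river = 2

2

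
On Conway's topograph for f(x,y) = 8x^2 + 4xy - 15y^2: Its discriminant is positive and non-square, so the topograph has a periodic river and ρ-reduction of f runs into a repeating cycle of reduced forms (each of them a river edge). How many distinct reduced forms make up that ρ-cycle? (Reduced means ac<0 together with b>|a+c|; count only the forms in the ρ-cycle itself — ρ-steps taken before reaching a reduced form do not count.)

D = 496, ⌊√D⌋ = 22
descent: ρ → (-15,-4,8)
descent: ρ → (8,20,-3)  [lands on river]
river: ρ → (-3,22,1)
river: ρ → (1,22,-3)
river: ρ → (-3,20,8)
river: ρ → (8,12,-11)
river: ρ → (-11,10,9)
river: ρ → (9,8,-12)
river: ρ → (-12,16,5)
river: ρ → (5,14,-15)
river: ρ → (-15,16,4)
river: ρ → (4,16,-15)
river: ρ → (-15,14,5)
river: ρ → (5,16,-12)
river: ρ → (-12,8,9)
river: ρ → (9,10,-11)
river: ρ → (-11,12,8)
ρ-cycle length = 16 (tail of 2 descent steps not counted)

16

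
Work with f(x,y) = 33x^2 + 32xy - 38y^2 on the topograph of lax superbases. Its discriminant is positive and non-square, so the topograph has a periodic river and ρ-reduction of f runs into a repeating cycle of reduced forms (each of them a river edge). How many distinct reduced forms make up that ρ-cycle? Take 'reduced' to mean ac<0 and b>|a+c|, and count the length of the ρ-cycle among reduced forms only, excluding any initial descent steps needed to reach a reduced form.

D = 6040, ⌊√D⌋ = 77
river: ρ → (-38,44,27)
river: ρ → (27,64,-18)
river: ρ → (-18,44,57)
river: ρ → (57,70,-5)
river: ρ → (-5,70,57)
river: ρ → (57,44,-18)
river: ρ → (-18,64,27)
river: ρ → (27,44,-38)
river: ρ → (-38,32,33)
river: ρ → (33,34,-37)
river: ρ → (-37,40,30)
river: ρ → (30,20,-47)
river: ρ → (-47,74,3)
river: ρ → (3,76,-22)
river: ρ → (-22,56,33)
river: ρ → (33,76,-2)
river: ρ → (-2,76,33)
river: ρ → (33,56,-22)
river: ρ → (-22,76,3)
river: ρ → (3,74,-47)
river: ρ → (-47,20,30)
river: ρ → (30,40,-37)
river: ρ → (-37,34,33)
river: ρ → (33,32,-38)
ρ-cycle length = 24 (tail of 0 descent steps not counted)

24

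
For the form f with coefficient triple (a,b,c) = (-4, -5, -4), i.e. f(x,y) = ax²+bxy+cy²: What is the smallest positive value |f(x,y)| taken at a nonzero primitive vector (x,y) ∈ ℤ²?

translate: b→-3 (≡5 mod 8), so (4,5,4)→(4,-3,3)
flip: (4,-3,3)→(3,3,4)
reduced (well bottom): (3,3,4) with a≤c, −a<b≤a
well minimum |f| = |-3| = 3 (negative-definite)

3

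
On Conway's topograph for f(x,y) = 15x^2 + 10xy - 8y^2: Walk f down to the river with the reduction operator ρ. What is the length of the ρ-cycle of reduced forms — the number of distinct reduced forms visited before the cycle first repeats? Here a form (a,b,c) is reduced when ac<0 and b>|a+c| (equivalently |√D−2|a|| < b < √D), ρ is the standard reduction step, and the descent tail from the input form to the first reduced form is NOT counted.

D = 580, ⌊√D⌋ = 24
river: ρ → (-8,22,3)
river: ρ → (3,20,-15)
river: ρ → (-15,10,8)
river: ρ → (8,22,-3)
river: ρ → (-3,20,15)
river: ρ → (15,10,-8)
ρ-cycle length = 6 (tail of 0 descent steps not counted)

6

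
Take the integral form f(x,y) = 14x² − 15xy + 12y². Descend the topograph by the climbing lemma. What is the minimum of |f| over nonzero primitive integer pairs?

translate: b→13 (≡-15 mod 28), so (14,-15,12)→(14,13,11)
flip: (14,13,11)→(11,-13,14)
translate: b→9 (≡-13 mod 22), so (11,-13,14)→(11,9,12)
reduced (well bottom): (11,9,12) with a≤c, −a<b≤a
well minimum = a = 11

11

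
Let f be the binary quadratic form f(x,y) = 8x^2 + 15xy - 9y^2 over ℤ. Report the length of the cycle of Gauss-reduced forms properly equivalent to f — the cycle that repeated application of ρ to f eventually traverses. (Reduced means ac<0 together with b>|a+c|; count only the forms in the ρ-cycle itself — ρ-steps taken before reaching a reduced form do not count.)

D = 513, ⌊√D⌋ = 22
river: ρ → (-9,21,2)
river: ρ → (2,19,-19)
river: ρ → (-19,19,2)
river: ρ → (2,21,-9)
river: ρ → (-9,15,8)
river: ρ → (8,17,-7)
river: ρ → (-7,11,14)
river: ρ → (14,17,-4)
river: ρ → (-4,15,18)
river: ρ → (18,21,-1)
river: ρ → (-1,21,18)
river: ρ → (18,15,-4)
river: ρ → (-4,17,14)
river: ρ → (14,11,-7)
river: ρ → (-7,17,8)
river: ρ → (8,15,-9)
ρ-cycle length = 16 (tail of 0 descent steps not counted)

16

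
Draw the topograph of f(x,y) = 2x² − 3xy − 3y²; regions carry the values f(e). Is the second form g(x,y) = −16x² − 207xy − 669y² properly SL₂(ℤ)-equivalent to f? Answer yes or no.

D₁ = 33, D₂ = 33
river cycle of f (length 4): (-3, 3, 2), (2, 5, -1), (-1, 5, 2), (2, 3, -3)
river cycle of g (length 4): (-3, 3, 2), (2, 5, -1), (-1, 5, 2), (2, 3, -3)
cycles coincide ⇒ equivalent

yes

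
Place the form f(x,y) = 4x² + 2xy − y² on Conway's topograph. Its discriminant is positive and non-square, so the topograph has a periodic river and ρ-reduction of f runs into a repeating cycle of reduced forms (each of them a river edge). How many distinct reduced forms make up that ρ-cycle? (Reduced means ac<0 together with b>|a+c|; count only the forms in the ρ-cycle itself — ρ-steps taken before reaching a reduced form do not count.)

D = 20, ⌊√D⌋ = 4
descent: ρ → (-1,4,1)  [lands on river]
river: ρ → (1,4,-1)
ρ-cycle length = 2 (tail of 1 descent step not counted)

2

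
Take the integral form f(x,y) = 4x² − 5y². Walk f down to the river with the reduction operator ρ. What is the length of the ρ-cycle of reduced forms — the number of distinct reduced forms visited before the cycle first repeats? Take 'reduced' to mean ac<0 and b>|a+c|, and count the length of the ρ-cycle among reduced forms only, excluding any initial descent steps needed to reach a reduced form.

D = 80, ⌊√D⌋ = 8
descent: ρ → (-5,0,4)
descent: ρ → (4,8,-1)  [lands on river]
river: ρ → (-1,8,4)
ρ-cycle length = 2 (tail of 2 descent steps not counted)

2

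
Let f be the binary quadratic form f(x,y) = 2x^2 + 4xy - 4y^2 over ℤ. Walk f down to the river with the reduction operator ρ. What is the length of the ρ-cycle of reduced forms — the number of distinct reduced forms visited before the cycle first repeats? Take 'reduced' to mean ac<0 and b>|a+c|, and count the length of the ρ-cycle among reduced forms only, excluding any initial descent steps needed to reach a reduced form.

D = 48, ⌊√D⌋ = 6
river: ρ → (-4,4,2)
river: ρ → (2,4,-4)
ρ-cycle length = 2 (tail of 0 descent steps not counted)

2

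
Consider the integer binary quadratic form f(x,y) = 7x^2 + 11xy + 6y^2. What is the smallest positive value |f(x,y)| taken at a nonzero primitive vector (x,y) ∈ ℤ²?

translate: b→-3 (≡11 mod 14), so (7,11,6)→(7,-3,2)
flip: (7,-3,2)→(2,3,7)
translate: b→-1 (≡3 mod 4), so (2,3,7)→(2,-1,6)
reduced (well bottom): (2,-1,6) with a≤c, −a<b≤a
well minimum = a = 2

2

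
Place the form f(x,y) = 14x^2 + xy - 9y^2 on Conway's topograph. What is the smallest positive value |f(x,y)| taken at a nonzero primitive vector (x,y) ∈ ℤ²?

descent: ρ → (-9,17,6)  [lands on river]
river: ρ → (6,19,-6)
river: ρ → (-6,17,9)
river: ρ → (9,19,-4)
river: ρ → (-4,21,4)
river: ρ → (4,19,-9)
closes: descent 1, river 6
min |a| on river = 4

4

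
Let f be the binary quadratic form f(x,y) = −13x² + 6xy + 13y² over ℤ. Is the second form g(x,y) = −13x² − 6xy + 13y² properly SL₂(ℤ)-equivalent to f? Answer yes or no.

D₁ = 712, D₂ = 712
river cycle of f (length 8): (13, 20, -6), (-6, 16, 19), (19, 22, -3), (-3, 26, 3), (3, 22, -19), (-19, 16, 6), (6, 20, -13), (-13, 6, 13)
river cycle of g (length 8): (13, 6, -13), (-13, 20, 6), (6, 16, -19), (-19, 22, 3), (3, 26, -3), (-3, 22, 19), (19, 16, -6), (-6, 20, 13)
cycles differ ⇒ inequivalent

no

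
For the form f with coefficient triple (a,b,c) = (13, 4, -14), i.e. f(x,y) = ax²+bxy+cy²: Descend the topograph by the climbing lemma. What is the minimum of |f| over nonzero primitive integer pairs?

river: ρ → (-14,24,3)
river: ρ → (3,24,-14)
river: ρ → (-14,4,13)
river: ρ → (13,22,-5)
river: ρ → (-5,18,21)
river: ρ → (21,24,-2)
river: ρ → (-2,24,21)
river: ρ → (21,18,-5)
river: ρ → (-5,22,13)
river: ρ → (13,4,-14)
closes: descent 0, river 10
min |a| on river = 2

2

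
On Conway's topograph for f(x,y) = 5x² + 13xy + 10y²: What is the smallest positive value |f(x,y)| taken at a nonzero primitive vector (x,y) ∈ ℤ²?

translate: b→3 (≡13 mod 10), so (5,13,10)→(5,3,2)
flip: (5,3,2)→(2,-3,5)
translate: b→1 (≡-3 mod 4), so (2,-3,5)→(2,1,4)
reduced (well bottom): (2,1,4) with a≤c, −a<b≤a
well minimum = a = 2

2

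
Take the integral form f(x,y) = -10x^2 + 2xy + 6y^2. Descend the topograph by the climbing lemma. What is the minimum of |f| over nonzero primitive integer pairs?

descent: ρ → (6,10,-6)  [lands on river]
river: ρ → (-6,14,2)
river: ρ → (2,14,-6)
river: ρ → (-6,10,6)
river: ρ → (6,14,-2)
river: ρ → (-2,14,6)
closes: descent 1, river 6
min |a| on river = 2

2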